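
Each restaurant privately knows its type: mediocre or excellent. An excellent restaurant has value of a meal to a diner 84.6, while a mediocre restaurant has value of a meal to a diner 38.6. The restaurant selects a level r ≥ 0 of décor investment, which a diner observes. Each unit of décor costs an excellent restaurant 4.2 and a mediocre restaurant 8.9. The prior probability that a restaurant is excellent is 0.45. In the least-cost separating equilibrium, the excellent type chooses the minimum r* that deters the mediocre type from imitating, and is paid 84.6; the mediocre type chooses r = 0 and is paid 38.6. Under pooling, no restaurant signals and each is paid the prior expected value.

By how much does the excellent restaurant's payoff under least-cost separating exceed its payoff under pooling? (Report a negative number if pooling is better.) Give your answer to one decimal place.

3.6

Least-cost separating signal: r* solves 38.6 = 84.6 − 8.9·r*, so r* = (84.6 − 38.6)/8.9 ≈ 5.1685.
Excellent type's separating payoff: 84.6 − 4.2 × r* = 84.6 − 4.2 × (84.6 − 38.6)/8.9 = 84.6 − 193.2/8.9 ≈ 62.892.
Pooling payoff: 0.45 × 84.6 + 0.55 × 38.6 = 59.3.
Difference: 62.892 − 59.3 = 3.592, i.e. 3.6 to one decimal place.
The excellent type prefers to separate.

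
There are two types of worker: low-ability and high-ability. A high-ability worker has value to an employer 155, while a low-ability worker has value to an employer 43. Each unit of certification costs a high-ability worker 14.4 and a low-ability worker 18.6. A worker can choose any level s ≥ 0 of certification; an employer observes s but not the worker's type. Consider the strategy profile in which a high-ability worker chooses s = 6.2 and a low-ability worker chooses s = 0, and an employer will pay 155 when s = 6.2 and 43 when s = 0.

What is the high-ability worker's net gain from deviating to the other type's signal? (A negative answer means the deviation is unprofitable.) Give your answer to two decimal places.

Playing s = 6.2 the high-ability worker receives 155 − 14.4 × 6.2 = 65.72.
Deviating to s = 0 yields 43 instead.
Gain from deviating: 43 − 65.72 = -22.72.
The gain is negative, so the high-ability type's incentive-compatibility constraint is satisfied.

-22.72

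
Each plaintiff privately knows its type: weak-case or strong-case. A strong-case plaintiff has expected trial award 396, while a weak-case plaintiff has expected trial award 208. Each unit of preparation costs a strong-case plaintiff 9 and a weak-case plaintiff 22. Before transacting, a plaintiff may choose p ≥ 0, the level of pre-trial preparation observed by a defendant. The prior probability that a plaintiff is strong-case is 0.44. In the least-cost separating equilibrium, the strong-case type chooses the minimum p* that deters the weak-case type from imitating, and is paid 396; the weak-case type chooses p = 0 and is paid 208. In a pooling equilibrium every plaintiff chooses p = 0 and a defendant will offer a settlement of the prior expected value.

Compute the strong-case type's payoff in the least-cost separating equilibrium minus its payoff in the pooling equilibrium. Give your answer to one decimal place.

28.4

Least-cost separating signal: p* solves 208 = 396 − 22·p*, so p* = (396 − 208)/22 ≈ 8.5455.
Strong-case type's separating payoff: 396 − 9 × p* = 396 − 9 × (396 − 208)/22 = 396 − 1692/22 ≈ 319.091.
Pooling payoff: 0.44 × 396 + 0.56 × 208 = 290.72.
Difference: 319.091 − 290.72 = 28.371, i.e. 28.4 to one decimal place.
The strong-case type prefers to separate.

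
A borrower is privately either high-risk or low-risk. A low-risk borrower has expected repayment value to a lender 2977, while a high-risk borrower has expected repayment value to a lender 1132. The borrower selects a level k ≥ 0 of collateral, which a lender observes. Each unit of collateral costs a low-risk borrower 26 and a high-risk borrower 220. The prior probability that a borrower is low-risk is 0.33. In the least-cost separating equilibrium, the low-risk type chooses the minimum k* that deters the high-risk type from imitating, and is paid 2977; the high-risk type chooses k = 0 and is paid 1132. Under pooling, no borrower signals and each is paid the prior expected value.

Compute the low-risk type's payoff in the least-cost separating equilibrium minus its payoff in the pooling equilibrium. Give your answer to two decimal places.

Least-cost separating signal: k* solves 1132 = 2977 − 220·k*, so k* = (2977 − 1132)/220 ≈ 8.3864.
Low-risk type's separating payoff: 2977 − 26 × k* = 2977 − 26 × (2977 − 1132)/220 = 2977 − 47970/220 ≈ 2758.9545.
Pooling payoff: 0.33 × 2977 + 0.67 × 1132 = 1740.85.
Difference: 2758.9545 − 1740.85 = 1018.1045, i.e. 1018.10 to two decimal places.
The low-risk type prefers to separate.

1018.10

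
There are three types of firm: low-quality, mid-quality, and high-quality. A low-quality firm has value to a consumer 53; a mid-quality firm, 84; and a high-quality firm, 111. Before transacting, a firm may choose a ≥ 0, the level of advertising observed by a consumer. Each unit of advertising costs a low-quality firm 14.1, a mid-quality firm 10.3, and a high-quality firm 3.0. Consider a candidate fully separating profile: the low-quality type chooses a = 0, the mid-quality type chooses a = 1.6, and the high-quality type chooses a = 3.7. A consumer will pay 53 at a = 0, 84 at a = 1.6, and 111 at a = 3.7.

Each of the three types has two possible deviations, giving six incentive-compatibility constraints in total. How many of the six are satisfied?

3

Low-quality (own payoff 53): to a=1.6 gives 84 − 14.1×1.6 = 61.44 → profitable ✗; to a=3.7 gives 111 − 14.1×3.7 = 58.83 → profitable ✗.
High-quality (own payoff 111 − 3.0×3.7 = 99.9): to a=0 gives 53 → no gain ✓; to a=1.6 gives 84 − 3.0×1.6 = 79.2 → no gain ✓.
Mid-quality (own payoff 84 − 10.3×1.6 = 67.52): to a=0 gives 53 → no gain ✓; to a=3.7 gives 111 − 10.3×3.7 = 72.89 → profitable ✗.
3 of the 6 constraints hold; not an equilibrium.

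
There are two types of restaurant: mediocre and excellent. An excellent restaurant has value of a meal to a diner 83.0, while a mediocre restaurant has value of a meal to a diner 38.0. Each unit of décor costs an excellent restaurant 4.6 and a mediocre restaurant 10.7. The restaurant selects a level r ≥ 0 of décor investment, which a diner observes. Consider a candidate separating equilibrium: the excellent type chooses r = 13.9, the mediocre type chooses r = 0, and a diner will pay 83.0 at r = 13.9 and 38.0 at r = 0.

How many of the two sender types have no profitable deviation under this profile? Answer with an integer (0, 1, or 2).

1

Excellent type: signal → 83.0 − 4.6 × 13.9 = 19.06; deviate to 0 → 38.0. IC fails (19.06 < 38.0).
Mediocre type: stay at 0 → 38.0; mimic → 83.0 − 10.7 × 13.9 = -65.73. IC holds (38.0 ≥ -65.73).
1 of 2 constraints hold, so this profile is not an equilibrium.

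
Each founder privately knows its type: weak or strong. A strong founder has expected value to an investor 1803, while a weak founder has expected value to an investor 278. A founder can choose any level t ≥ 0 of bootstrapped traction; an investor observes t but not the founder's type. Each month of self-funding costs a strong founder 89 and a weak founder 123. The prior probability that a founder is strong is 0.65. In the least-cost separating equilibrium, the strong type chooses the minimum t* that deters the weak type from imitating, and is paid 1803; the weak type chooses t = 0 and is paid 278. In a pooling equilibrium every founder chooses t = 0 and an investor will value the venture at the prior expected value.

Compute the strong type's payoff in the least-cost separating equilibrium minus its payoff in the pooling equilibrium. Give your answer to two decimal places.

-569.71

Least-cost separating signal: t* solves 278 = 1803 − 123·t*, so t* = (1803 − 278)/123 ≈ 12.3984.
Strong type's separating payoff: 1803 − 89 × t* = 1803 − 89 × (1803 − 278)/123 = 1803 − 135725/123 ≈ 699.5447.
Pooling payoff: 0.65 × 1803 + 0.35 × 278 = 1269.25.
Difference: 699.5447 − 1269.25 = -569.7053, i.e. -569.71 to two decimal places.
The strong type would prefer the pooling outcome.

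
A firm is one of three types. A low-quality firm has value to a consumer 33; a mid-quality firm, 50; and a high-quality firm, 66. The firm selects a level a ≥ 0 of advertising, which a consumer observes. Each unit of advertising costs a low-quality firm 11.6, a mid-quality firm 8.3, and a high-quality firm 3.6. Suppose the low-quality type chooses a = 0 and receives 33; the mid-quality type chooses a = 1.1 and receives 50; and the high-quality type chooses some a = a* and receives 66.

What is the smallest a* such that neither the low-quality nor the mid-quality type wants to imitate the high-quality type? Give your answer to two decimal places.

3.03

Low-quality type (on-path payoff 33) won't mimic when 33 ≥ 66 − 11.6·a*, i.e. a* ≥ 2.84.
Mid-quality type (on-path payoff 50 − 8.3×1.1 = 40.87) won't mimic when 40.87 ≥ 66 − 8.3·a*, i.e. a* ≥ 3.03.
Both must hold, so a* = max(2.84, 3.03) = 3.03. The mid-quality type's constraint binds.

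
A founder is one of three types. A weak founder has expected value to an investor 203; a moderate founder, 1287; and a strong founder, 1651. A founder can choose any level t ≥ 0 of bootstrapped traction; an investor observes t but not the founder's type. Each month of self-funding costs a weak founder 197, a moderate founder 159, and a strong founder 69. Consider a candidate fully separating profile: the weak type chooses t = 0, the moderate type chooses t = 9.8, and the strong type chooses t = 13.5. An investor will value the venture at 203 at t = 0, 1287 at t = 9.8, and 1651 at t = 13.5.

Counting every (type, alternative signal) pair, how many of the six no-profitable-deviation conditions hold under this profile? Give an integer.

Moderate (own payoff 1287 − 159×9.8 = -271.2): to t=0 gives 203 → profitable ✗; to t=13.5 gives 1651 − 159×13.5 = -495.5 → no gain ✓.
Weak (own payoff 203): to t=9.8 gives 1287 − 197×9.8 = -643.6 → no gain ✓; to t=13.5 gives 1651 − 197×13.5 = -1008.5 → no gain ✓.
Strong (own payoff 1651 − 69×13.5 = 719.5): to t=0 gives 203 → no gain ✓; to t=9.8 gives 1287 − 69×9.8 = 610.8 → no gain ✓.
5 of the 6 constraints hold; not an equilibrium.

5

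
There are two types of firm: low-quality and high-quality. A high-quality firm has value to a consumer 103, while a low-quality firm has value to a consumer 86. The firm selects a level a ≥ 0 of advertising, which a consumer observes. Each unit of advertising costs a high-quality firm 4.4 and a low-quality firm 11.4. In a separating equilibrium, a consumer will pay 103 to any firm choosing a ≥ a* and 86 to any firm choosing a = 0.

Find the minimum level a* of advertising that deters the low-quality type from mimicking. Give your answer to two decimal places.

A low-quality firm choosing a = 0 receives 86.
Imitating at a* instead would pay 103 at cost 11.4·a*, netting 103 − 11.4·a*.
Indifference: 86 = 103 − 11.4·a*, so a* = (103 − 86) / 11.4 ≈ 1.49.
This is the low-quality type's binding incentive-compatibility constraint; any a ≥ 1.49 sustains separation on that side.

1.49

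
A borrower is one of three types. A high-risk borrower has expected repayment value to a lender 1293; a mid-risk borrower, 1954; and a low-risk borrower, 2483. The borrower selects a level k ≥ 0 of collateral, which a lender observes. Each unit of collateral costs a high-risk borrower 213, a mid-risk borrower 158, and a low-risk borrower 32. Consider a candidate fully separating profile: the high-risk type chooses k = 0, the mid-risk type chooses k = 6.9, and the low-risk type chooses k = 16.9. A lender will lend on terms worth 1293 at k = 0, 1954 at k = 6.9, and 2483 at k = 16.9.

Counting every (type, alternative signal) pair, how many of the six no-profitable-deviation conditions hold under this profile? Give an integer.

5

Low-risk (own payoff 2483 − 32×16.9 = 1942.2): to k=0 gives 1293 → no gain ✓; to k=6.9 gives 1954 − 32×6.9 = 1733.2 → no gain ✓.
Mid-risk (own payoff 1954 − 158×6.9 = 863.8): to k=0 gives 1293 → profitable ✗; to k=16.9 gives 2483 − 158×16.9 = -187.2 → no gain ✓.
High-risk (own payoff 1293): to k=6.9 gives 1954 − 213×6.9 = 484.3 → no gain ✓; to k=16.9 gives 2483 − 213×16.9 = -1116.7 → no gain ✓.
5 of the 6 constraints hold; not an equilibrium.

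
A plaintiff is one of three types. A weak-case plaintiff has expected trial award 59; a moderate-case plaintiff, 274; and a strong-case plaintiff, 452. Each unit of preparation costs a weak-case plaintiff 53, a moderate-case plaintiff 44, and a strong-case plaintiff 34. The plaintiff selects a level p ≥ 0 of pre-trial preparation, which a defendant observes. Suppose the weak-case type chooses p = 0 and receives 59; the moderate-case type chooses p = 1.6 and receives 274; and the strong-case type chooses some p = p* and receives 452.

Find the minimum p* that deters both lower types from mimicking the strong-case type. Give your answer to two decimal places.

Moderate-case type (on-path payoff 274 − 44×1.6 = 203.6) won't mimic when 203.6 ≥ 452 − 44·p*, i.e. p* ≥ 5.65.
Weak-case type (on-path payoff 59) won't mimic when 59 ≥ 452 − 53·p*, i.e. p* ≥ 7.42.
Both must hold, so p* = max(7.42, 5.65) = 7.42. The weak-case type's constraint binds.

7.42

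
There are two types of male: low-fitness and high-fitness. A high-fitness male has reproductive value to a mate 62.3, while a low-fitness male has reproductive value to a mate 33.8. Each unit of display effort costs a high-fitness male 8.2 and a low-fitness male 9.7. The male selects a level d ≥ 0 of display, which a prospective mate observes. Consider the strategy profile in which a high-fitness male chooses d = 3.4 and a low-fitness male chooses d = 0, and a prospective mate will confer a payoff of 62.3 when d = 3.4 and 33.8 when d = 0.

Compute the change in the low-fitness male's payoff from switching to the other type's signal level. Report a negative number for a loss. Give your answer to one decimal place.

Playing d = 0 the low-fitness male receives 33.8.
Deviating to d = 3.4 brings payment 62.3 at cost 9.7 × 3.4 = 32.98, netting 29.32.
Gain from deviating: 29.32 − 33.8 = -4.48, i.e. -4.5 to one decimal place.
The gain is negative, so the low-fitness type's incentive-compatibility constraint is satisfied.

-4.5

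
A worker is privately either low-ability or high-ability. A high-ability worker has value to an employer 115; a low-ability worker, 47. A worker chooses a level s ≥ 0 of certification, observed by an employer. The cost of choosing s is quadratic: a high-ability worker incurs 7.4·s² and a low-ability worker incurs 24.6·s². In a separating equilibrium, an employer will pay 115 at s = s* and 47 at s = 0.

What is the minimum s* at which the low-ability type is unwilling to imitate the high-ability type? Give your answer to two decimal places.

The low-ability type at s = 0 receives 47; imitating at s* yields 115 − 24.6·s*².
Indifference: 47 = 115 − 24.6·s*², so s*² = (115 − 47) / 24.6 ≈ 2.7642.
s* = √2.7642 ≈ 1.66.

1.66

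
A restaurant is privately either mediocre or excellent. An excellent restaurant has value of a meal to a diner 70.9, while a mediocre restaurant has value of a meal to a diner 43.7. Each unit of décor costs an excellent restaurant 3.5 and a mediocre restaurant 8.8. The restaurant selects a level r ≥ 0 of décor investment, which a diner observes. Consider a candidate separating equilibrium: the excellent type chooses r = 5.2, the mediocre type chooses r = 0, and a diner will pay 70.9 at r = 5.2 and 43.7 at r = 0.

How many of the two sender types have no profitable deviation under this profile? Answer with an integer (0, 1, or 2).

2

Mediocre type: stay at 0 → 43.7; mimic → 70.9 − 8.8 × 5.2 = 25.14. IC holds (43.7 ≥ 25.14).
Excellent type: signal → 70.9 − 3.5 × 5.2 = 52.7; deviate to 0 → 43.7. IC holds (52.7 ≥ 43.7).
2 of 2 constraints hold, so this is a separating equilibrium.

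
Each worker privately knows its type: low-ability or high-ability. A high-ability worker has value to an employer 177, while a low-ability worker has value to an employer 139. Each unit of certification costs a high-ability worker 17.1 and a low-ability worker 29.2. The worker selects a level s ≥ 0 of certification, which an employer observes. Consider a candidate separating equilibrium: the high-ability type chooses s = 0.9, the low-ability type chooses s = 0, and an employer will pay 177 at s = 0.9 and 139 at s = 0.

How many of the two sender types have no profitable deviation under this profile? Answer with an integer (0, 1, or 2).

1

Low-ability type: stay at 0 → 139; mimic → 177 − 29.2 × 0.9 = 150.72. IC fails (139 < 150.72).
High-ability type: signal → 177 − 17.1 × 0.9 = 161.61; deviate to 0 → 139. IC holds (161.61 ≥ 139).
1 of 2 constraints hold, so this profile is not an equilibrium.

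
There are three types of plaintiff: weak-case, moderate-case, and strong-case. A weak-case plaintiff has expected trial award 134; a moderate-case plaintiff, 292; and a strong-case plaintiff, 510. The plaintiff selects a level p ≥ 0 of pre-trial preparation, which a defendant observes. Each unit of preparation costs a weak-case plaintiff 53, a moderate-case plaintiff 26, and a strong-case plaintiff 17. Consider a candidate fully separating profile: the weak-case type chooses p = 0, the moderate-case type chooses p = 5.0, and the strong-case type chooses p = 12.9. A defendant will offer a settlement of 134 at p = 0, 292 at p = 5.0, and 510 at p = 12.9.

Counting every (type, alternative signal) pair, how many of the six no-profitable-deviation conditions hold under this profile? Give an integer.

5

Weak-case (own payoff 134): to p=5.0 gives 292 − 53×5.0 = 27 → no gain ✓; to p=12.9 gives 510 − 53×12.9 = -173.7 → no gain ✓.
Strong-case (own payoff 510 − 17×12.9 = 290.7): to p=0 gives 134 → no gain ✓; to p=5.0 gives 292 − 17×5.0 = 207 → no gain ✓.
Moderate-case (own payoff 292 − 26×5.0 = 162): to p=0 gives 134 → no gain ✓; to p=12.9 gives 510 − 26×12.9 = 174.6 → profitable ✗.
5 of the 6 constraints hold; not an equilibrium.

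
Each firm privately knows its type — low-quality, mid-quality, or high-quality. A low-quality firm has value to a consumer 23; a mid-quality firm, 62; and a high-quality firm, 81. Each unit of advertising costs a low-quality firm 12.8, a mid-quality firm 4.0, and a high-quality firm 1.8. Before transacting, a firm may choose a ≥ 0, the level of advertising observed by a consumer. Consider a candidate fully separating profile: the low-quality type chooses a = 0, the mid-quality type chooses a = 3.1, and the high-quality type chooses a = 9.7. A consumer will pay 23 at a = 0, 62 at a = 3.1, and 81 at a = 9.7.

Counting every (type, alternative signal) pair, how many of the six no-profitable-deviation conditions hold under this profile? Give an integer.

Low-quality (own payoff 23): to a=3.1 gives 62 − 12.8×3.1 = 22.32 → no gain ✓; to a=9.7 gives 81 − 12.8×9.7 = -43.16 → no gain ✓.
Mid-quality (own payoff 62 − 4.0×3.1 = 49.6): to a=0 gives 23 → no gain ✓; to a=9.7 gives 81 − 4.0×9.7 = 42.2 → no gain ✓.
High-quality (own payoff 81 − 1.8×9.7 = 63.54): to a=0 gives 23 → no gain ✓; to a=3.1 gives 62 − 1.8×3.1 = 56.42 → no gain ✓.
6 of the 6 constraints hold; this profile is a separating equilibrium.

6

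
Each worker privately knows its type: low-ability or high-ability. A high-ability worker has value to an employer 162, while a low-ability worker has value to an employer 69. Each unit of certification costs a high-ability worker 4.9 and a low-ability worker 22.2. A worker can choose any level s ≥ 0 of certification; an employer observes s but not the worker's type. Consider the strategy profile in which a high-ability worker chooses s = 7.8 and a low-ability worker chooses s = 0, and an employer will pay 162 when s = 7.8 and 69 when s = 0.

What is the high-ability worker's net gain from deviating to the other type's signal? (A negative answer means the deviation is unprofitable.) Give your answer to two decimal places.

Playing s = 7.8 the high-ability worker receives 162 − 4.9 × 7.8 = 123.78.
Deviating to s = 0 yields 69 instead.
Gain from deviating: 69 − 123.78 = -54.78.
The gain is negative, so the high-ability type's incentive-compatibility constraint is satisfied.

-54.78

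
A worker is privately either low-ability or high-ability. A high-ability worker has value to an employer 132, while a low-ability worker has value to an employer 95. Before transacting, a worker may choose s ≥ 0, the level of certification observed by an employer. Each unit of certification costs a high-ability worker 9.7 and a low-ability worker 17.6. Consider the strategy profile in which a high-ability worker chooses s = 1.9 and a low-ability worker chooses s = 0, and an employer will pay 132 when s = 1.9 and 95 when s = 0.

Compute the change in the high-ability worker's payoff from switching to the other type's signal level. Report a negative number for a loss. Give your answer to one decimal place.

Playing s = 1.9 the high-ability worker receives 132 − 9.7 × 1.9 = 113.57.
Deviating to s = 0 yields 95 instead.
Gain from deviating: 95 − 113.57 = -18.57, i.e. -18.6 to one decimal place.
The gain is negative, so the high-ability type's incentive-compatibility constraint is satisfied.

-18.6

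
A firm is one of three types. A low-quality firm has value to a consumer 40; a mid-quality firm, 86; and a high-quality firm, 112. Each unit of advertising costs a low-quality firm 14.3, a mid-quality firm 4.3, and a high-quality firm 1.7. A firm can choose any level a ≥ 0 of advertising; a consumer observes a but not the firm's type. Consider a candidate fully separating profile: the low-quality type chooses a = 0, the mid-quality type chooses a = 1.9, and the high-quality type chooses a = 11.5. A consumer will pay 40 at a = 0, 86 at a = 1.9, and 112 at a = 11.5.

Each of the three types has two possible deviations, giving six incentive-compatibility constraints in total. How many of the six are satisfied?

5

Mid-quality (own payoff 86 − 4.3×1.9 = 77.83): to a=0 gives 40 → no gain ✓; to a=11.5 gives 112 − 4.3×11.5 = 62.55 → no gain ✓.
High-quality (own payoff 112 − 1.7×11.5 = 92.45): to a=0 gives 40 → no gain ✓; to a=1.9 gives 86 − 1.7×1.9 = 82.77 → no gain ✓.
Low-quality (own payoff 40): to a=1.9 gives 86 − 14.3×1.9 = 58.83 → profitable ✗; to a=11.5 gives 112 − 14.3×11.5 = -52.45 → no gain ✓.
5 of the 6 constraints hold; not an equilibrium.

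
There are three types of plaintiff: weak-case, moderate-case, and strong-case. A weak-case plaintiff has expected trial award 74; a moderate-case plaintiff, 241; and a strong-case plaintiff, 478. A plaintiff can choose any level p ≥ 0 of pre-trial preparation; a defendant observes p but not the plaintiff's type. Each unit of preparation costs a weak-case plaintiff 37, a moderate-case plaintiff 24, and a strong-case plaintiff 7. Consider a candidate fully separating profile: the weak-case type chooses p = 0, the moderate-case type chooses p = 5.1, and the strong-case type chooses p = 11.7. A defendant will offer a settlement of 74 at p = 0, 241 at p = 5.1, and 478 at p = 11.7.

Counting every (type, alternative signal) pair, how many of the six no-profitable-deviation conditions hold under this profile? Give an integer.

5

Moderate-case (own payoff 241 − 24×5.1 = 118.6): to p=0 gives 74 → no gain ✓; to p=11.7 gives 478 − 24×11.7 = 197.2 → profitable ✗.
Weak-case (own payoff 74): to p=5.1 gives 241 − 37×5.1 = 52.3 → no gain ✓; to p=11.7 gives 478 − 37×11.7 = 45.1 → no gain ✓.
Strong-case (own payoff 478 − 7×11.7 = 396.1): to p=0 gives 74 → no gain ✓; to p=5.1 gives 241 − 7×5.1 = 205.3 → no gain ✓.
5 of the 6 constraints hold; not an equilibrium.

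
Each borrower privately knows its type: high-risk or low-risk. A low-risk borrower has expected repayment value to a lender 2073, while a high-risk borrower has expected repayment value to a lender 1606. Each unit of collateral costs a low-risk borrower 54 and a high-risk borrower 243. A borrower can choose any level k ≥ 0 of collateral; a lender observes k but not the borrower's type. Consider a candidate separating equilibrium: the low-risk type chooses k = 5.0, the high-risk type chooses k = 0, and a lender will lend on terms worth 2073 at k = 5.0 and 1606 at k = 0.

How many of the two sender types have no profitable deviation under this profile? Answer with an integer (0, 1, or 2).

2

Low-risk type: signal → 2073 − 54 × 5.0 = 1803; deviate to 0 → 1606. IC holds (1803 ≥ 1606).
High-risk type: stay at 0 → 1606; mimic → 2073 − 243 × 5.0 = 858. IC holds (1606 ≥ 858).
2 of 2 constraints hold, so this is a separating equilibrium.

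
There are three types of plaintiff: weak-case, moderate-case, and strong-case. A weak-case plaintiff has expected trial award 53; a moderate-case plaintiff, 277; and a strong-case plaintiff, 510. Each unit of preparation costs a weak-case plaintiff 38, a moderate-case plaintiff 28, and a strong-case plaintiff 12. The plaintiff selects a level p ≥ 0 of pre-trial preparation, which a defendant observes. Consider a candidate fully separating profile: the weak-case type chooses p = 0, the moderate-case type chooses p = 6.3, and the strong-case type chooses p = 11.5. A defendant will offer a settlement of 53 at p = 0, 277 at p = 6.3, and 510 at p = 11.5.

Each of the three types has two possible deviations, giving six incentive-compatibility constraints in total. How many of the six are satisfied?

Weak-case (own payoff 53): to p=6.3 gives 277 − 38×6.3 = 37.6 → no gain ✓; to p=11.5 gives 510 − 38×11.5 = 73 → profitable ✗.
Moderate-case (own payoff 277 − 28×6.3 = 100.6): to p=0 gives 53 → no gain ✓; to p=11.5 gives 510 − 28×11.5 = 188 → profitable ✗.
Strong-case (own payoff 510 − 12×11.5 = 372): to p=0 gives 53 → no gain ✓; to p=6.3 gives 277 − 12×6.3 = 201.4 → no gain ✓.
4 of the 6 constraints hold; not an equilibrium.

4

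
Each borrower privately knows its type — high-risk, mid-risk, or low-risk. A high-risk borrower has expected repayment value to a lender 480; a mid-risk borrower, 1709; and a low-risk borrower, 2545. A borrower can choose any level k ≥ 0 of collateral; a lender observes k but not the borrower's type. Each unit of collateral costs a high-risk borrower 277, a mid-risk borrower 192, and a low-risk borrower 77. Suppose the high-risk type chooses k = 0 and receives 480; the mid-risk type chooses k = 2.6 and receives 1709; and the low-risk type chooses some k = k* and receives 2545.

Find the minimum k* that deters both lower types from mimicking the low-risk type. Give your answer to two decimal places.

Mid-risk type (on-path payoff 1709 − 192×2.6 = 1209.8) won't mimic when 1209.8 ≥ 2545 − 192·k*, i.e. k* ≥ 6.95.
High-risk type (on-path payoff 480) won't mimic when 480 ≥ 2545 − 277·k*, i.e. k* ≥ 7.45.
Both must hold, so k* = max(7.45, 6.95) = 7.45. The high-risk type's constraint binds.

7.45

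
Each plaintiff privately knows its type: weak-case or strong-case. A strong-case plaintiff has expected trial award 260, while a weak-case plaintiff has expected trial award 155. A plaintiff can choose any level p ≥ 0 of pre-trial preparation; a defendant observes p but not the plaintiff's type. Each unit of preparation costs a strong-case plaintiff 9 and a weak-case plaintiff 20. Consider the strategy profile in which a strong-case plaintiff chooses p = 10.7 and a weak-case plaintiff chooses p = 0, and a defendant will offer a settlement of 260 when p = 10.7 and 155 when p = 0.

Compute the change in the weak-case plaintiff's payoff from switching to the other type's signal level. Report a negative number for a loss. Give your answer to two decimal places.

Playing p = 0 the weak-case plaintiff receives 155.
Deviating to p = 10.7 brings payment 260 at cost 20 × 10.7 = 214, netting 46.
Gain from deviating: 46 − 155 = -109.00.
The gain is negative, so the weak-case type's incentive-compatibility constraint is satisfied.

-109.00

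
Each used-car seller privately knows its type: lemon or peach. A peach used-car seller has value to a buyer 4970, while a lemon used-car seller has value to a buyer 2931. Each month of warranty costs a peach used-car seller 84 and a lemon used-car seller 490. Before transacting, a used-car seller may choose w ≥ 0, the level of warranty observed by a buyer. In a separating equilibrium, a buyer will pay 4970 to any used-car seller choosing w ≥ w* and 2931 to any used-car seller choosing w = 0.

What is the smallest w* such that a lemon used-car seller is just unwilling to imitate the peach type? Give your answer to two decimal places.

A lemon used-car seller choosing w = 0 receives 2931.
Imitating at w* instead would pay 4970 at cost 490·w*, netting 4970 − 490·w*.
Indifference: 2931 = 4970 − 490·w*, so w* = (4970 − 2931) / 490 ≈ 4.16.
This is the lemon type's binding incentive-compatibility constraint; any w ≥ 4.16 sustains separation on that side.

4.16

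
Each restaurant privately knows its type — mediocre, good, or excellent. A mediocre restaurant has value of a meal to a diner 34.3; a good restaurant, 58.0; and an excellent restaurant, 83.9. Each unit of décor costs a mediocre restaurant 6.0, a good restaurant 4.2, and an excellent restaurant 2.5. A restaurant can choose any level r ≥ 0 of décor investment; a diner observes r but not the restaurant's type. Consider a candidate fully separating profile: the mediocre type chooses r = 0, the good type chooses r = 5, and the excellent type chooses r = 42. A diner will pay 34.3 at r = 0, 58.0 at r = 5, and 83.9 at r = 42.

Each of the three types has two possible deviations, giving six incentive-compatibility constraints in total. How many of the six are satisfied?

Mediocre (own payoff 34.3): to r=5 gives 58.0 − 6.0×5 = 28 → no gain ✓; to r=42 gives 83.9 − 6.0×42 = -168.1 → no gain ✓.
Good (own payoff 58.0 − 4.2×5 = 37): to r=0 gives 34.3 → no gain ✓; to r=42 gives 83.9 − 4.2×42 = -92.5 → no gain ✓.
Excellent (own payoff 83.9 − 2.5×42 = -21.1): to r=0 gives 34.3 → profitable ✗; to r=5 gives 58.0 − 2.5×5 = 45.5 → profitable ✗.
4 of the 6 constraints hold; not an equilibrium.

4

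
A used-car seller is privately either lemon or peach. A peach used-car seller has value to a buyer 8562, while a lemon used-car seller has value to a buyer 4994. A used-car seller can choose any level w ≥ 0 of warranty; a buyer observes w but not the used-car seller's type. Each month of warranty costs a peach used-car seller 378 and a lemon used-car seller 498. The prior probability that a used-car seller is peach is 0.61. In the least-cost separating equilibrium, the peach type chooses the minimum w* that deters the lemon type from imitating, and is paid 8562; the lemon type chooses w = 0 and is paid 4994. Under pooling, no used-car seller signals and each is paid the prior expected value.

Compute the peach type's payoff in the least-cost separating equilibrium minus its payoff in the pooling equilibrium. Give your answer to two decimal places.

-1316.72

Least-cost separating signal: w* solves 4994 = 8562 − 498·w*, so w* = (8562 − 4994)/498 ≈ 7.1647.
Peach type's separating payoff: 8562 − 378 × w* = 8562 − 378 × (8562 − 4994)/498 = 8562 − 1348704/498 ≈ 5853.7590.
Pooling payoff: 0.61 × 8562 + 0.39 × 4994 = 7170.48.
Difference: 5853.7590 − 7170.48 = -1316.721, i.e. -1316.72 to two decimal places.
The peach type would prefer the pooling outcome.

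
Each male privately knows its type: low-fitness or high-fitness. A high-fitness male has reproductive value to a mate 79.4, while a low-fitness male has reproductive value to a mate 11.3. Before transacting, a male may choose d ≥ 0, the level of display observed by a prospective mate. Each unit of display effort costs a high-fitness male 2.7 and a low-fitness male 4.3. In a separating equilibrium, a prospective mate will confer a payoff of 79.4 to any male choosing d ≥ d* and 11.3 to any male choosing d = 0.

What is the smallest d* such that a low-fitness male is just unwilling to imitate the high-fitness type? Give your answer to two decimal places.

A low-fitness male choosing d = 0 receives 11.3.
Imitating at d* instead would pay 79.4 at cost 4.3·d*, netting 79.4 − 4.3·d*.
Indifference: 11.3 = 79.4 − 4.3·d*, so d* = (79.4 − 11.3) / 4.3 ≈ 15.84.
This is the low-fitness type's binding incentive-compatibility constraint; any d ≥ 15.84 sustains separation on that side.

15.84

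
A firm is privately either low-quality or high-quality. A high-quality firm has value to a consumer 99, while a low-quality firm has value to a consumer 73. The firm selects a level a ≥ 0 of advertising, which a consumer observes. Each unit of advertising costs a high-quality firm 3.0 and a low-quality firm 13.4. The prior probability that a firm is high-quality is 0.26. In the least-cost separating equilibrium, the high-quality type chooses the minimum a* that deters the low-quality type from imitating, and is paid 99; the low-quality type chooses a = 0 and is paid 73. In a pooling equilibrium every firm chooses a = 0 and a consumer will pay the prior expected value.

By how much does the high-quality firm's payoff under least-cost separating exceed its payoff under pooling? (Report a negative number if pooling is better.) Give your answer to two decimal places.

13.42

Least-cost separating signal: a* solves 73 = 99 − 13.4·a*, so a* = (99 − 73)/13.4 ≈ 1.9403.
High-quality type's separating payoff: 99 − 3.0 × a* = 99 − 3.0 × (99 − 73)/13.4 = 99 − 78/13.4 ≈ 93.1791.
Pooling payoff: 0.26 × 99 + 0.74 × 73 = 79.76.
Difference: 93.1791 − 79.76 = 13.4191, i.e. 13.42 to two decimal places.
The high-quality type prefers to separate.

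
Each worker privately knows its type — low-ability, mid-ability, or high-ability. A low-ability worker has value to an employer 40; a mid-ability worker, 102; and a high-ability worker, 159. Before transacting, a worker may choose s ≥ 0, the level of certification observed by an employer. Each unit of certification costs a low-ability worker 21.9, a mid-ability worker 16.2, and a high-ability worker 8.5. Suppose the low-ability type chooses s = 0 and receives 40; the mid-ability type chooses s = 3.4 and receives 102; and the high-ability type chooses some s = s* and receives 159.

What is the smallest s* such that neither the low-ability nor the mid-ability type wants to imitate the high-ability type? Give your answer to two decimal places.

Low-ability type (on-path payoff 40) won't mimic when 40 ≥ 159 − 21.9·s*, i.e. s* ≥ 5.43.
Mid-ability type (on-path payoff 102 − 16.2×3.4 = 46.92) won't mimic when 46.92 ≥ 159 − 16.2·s*, i.e. s* ≥ 6.92.
Both must hold, so s* = max(5.43, 6.92) = 6.92. The mid-ability type's constraint binds.

6.92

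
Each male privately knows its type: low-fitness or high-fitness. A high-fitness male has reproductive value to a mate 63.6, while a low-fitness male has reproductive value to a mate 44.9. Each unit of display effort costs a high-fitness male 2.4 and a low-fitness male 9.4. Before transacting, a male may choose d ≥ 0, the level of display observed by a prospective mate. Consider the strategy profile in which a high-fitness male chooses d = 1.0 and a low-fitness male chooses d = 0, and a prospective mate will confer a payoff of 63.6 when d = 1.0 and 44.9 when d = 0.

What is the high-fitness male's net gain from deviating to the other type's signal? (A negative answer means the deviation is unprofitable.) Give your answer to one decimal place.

-16.3

Playing d = 1.0 the high-fitness male receives 63.6 − 2.4 × 1.0 = 61.2.
Deviating to d = 0 yields 44.9 instead.
Gain from deviating: 44.9 − 61.2 = -16.3.
The gain is negative, so the high-fitness type's incentive-compatibility constraint is satisfied.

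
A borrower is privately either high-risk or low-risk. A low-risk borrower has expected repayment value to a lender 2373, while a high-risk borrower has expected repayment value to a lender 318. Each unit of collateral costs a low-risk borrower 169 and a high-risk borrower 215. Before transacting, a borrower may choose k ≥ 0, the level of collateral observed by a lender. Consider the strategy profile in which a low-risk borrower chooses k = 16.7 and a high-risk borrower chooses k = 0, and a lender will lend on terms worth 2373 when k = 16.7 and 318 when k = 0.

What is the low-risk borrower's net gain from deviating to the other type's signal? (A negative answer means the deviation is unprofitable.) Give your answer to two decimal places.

Playing k = 16.7 the low-risk borrower receives 2373 − 169 × 16.7 = -449.3.
Deviating to k = 0 yields 318 instead.
Gain from deviating: 318 − (-449.3) = 767.30.
The gain is positive, so the low-risk type's incentive-compatibility constraint is violated — this profile is not a separating equilibrium.

767.30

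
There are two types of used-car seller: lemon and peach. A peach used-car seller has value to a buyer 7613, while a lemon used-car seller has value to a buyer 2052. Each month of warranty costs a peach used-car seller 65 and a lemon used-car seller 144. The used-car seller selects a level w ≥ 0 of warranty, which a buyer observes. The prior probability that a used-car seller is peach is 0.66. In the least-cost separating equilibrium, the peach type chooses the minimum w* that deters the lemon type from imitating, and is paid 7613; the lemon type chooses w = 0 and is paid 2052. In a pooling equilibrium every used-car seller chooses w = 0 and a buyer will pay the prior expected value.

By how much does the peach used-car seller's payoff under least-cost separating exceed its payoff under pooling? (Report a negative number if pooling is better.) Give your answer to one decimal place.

-619.4

Least-cost separating signal: w* solves 2052 = 7613 − 144·w*, so w* = (7613 − 2052)/144 ≈ 38.6181.
Peach type's separating payoff: 7613 − 65 × w* = 7613 − 65 × (7613 − 2052)/144 = 7613 − 361465/144 ≈ 5102.826.
Pooling payoff: 0.66 × 7613 + 0.34 × 2052 = 5722.26.
Difference: 5102.826 − 5722.26 = -619.434, i.e. -619.4 to one decimal place.
The peach type would prefer the pooling outcome.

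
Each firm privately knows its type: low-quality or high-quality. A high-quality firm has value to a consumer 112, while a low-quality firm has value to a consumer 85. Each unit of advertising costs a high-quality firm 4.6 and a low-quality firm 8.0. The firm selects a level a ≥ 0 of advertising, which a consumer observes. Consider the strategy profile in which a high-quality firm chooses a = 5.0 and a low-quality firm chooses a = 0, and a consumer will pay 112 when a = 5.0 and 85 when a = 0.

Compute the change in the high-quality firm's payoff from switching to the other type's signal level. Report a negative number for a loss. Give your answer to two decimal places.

Playing a = 5.0 the high-quality firm receives 112 − 4.6 × 5.0 = 89.
Deviating to a = 0 yields 85 instead.
Gain from deviating: 85 − 89 = -4.00.
The gain is negative, so the high-quality type's incentive-compatibility constraint is satisfied.

-4.00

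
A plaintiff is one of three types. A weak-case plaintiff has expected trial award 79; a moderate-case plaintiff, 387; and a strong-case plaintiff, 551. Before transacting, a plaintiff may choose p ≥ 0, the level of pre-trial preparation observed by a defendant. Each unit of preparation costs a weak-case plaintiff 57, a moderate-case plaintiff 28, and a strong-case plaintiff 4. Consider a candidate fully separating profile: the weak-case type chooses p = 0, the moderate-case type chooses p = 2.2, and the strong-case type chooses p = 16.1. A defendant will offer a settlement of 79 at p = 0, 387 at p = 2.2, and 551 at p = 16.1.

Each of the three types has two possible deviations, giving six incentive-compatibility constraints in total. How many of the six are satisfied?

5

Weak-case (own payoff 79): to p=2.2 gives 387 − 57×2.2 = 261.6 → profitable ✗; to p=16.1 gives 551 − 57×16.1 = -366.7 → no gain ✓.
Strong-case (own payoff 551 − 4×16.1 = 486.6): to p=0 gives 79 → no gain ✓; to p=2.2 gives 387 − 4×2.2 = 378.2 → no gain ✓.
Moderate-case (own payoff 387 − 28×2.2 = 325.4): to p=0 gives 79 → no gain ✓; to p=16.1 gives 551 − 28×16.1 = 100.2 → no gain ✓.
5 of the 6 constraints hold; not an equilibrium.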